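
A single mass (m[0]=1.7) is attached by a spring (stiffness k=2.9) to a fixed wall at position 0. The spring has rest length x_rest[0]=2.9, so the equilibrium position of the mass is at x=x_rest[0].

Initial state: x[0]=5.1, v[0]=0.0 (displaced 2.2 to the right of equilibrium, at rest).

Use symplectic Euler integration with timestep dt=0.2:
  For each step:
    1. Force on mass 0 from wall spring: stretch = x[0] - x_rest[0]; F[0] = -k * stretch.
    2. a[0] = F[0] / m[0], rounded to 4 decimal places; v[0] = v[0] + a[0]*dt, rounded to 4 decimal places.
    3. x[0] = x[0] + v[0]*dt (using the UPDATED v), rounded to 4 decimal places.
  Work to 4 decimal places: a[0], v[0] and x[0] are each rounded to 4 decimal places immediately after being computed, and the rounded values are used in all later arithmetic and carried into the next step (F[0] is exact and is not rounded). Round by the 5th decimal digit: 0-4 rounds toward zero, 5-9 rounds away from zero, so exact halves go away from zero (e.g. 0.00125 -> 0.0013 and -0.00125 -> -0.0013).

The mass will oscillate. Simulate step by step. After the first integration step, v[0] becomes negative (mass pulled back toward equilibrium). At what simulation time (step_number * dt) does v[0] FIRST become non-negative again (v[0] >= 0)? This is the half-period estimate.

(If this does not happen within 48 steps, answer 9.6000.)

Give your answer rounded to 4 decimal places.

Step 0: x=[5.1000] v=[0.0000]
Step 1: x=[4.9499] v=[-0.7506]
Step 2: x=[4.6599] v=[-1.4500]
Step 3: x=[4.2498] v=[-2.0504]
Step 4: x=[3.7476] v=[-2.5109]
Step 5: x=[3.1876] v=[-2.8001]
Step 6: x=[2.6080] v=[-2.8982]
Step 7: x=[2.0483] v=[-2.7986]
Step 8: x=[1.5467] v=[-2.5080]
Step 9: x=[1.1374] v=[-2.0463]
Step 10: x=[0.8484] v=[-1.4449]
Step 11: x=[0.6994] v=[-0.7449]
Step 12: x=[0.7006] v=[0.0059]
First v>=0 after going negative at step 12, time=2.4000

Answer: 2.4000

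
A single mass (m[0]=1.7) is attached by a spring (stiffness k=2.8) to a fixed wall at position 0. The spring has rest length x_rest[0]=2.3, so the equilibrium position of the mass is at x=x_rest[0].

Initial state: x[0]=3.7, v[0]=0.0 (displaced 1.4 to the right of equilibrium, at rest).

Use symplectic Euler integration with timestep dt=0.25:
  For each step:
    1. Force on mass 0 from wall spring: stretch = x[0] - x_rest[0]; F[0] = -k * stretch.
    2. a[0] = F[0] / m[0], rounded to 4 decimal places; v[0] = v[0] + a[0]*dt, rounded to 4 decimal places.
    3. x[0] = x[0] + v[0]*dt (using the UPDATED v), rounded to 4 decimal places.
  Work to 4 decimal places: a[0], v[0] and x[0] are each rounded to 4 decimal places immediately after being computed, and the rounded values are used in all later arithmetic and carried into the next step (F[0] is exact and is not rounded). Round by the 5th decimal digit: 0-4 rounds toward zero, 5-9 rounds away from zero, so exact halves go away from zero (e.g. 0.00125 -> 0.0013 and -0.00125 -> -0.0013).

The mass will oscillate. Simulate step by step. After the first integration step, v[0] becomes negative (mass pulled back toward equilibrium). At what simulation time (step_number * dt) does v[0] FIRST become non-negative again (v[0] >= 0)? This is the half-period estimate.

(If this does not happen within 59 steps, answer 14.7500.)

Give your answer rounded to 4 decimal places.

Answer: 2.5000

Derivation:
Step 0: x=[3.7000] v=[0.0000]
Step 1: x=[3.5559] v=[-0.5765]
Step 2: x=[3.2825] v=[-1.0936]
Step 3: x=[2.9080] v=[-1.4982]
Step 4: x=[2.4709] v=[-1.7486]
Step 5: x=[2.0162] v=[-1.8190]
Step 6: x=[1.5907] v=[-1.7022]
Step 7: x=[1.2382] v=[-1.4101]
Step 8: x=[0.9950] v=[-0.9729]
Step 9: x=[0.8861] v=[-0.4356]
Step 10: x=[0.9228] v=[0.1466]
First v>=0 after going negative at step 10, time=2.5000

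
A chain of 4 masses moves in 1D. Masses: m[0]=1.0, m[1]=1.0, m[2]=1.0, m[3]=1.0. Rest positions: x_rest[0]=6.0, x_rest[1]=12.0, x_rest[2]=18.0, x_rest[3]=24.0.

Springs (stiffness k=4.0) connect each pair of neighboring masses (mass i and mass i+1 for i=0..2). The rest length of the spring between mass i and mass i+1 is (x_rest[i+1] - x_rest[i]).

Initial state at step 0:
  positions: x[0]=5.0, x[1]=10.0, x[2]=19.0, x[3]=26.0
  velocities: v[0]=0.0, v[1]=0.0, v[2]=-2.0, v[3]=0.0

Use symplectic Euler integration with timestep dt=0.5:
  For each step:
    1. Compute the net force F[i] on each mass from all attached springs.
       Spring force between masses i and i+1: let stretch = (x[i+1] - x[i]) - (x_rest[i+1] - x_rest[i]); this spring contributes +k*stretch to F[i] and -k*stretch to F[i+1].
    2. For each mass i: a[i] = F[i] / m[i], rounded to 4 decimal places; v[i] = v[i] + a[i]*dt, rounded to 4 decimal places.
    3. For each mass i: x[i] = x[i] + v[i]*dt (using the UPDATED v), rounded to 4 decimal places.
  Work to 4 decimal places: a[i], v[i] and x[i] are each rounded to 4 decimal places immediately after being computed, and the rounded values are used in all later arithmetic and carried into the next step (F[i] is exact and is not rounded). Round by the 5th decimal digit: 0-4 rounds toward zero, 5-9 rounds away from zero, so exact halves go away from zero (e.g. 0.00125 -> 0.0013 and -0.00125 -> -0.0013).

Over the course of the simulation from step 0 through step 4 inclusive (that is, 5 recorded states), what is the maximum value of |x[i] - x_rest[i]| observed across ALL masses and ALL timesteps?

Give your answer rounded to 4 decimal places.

Answer: 3.0000

Derivation:
Step 0: x=[5.0000 10.0000 19.0000 26.0000] v=[0.0000 0.0000 -2.0000 0.0000]
Step 1: x=[4.0000 14.0000 16.0000 25.0000] v=[-2.0000 8.0000 -6.0000 -2.0000]
Step 2: x=[7.0000 10.0000 20.0000 21.0000] v=[6.0000 -8.0000 8.0000 -8.0000]
Step 3: x=[7.0000 13.0000 15.0000 22.0000] v=[0.0000 6.0000 -10.0000 2.0000]
Step 4: x=[7.0000 12.0000 15.0000 22.0000] v=[0.0000 -2.0000 0.0000 0.0000]
Max displacement = 3.0000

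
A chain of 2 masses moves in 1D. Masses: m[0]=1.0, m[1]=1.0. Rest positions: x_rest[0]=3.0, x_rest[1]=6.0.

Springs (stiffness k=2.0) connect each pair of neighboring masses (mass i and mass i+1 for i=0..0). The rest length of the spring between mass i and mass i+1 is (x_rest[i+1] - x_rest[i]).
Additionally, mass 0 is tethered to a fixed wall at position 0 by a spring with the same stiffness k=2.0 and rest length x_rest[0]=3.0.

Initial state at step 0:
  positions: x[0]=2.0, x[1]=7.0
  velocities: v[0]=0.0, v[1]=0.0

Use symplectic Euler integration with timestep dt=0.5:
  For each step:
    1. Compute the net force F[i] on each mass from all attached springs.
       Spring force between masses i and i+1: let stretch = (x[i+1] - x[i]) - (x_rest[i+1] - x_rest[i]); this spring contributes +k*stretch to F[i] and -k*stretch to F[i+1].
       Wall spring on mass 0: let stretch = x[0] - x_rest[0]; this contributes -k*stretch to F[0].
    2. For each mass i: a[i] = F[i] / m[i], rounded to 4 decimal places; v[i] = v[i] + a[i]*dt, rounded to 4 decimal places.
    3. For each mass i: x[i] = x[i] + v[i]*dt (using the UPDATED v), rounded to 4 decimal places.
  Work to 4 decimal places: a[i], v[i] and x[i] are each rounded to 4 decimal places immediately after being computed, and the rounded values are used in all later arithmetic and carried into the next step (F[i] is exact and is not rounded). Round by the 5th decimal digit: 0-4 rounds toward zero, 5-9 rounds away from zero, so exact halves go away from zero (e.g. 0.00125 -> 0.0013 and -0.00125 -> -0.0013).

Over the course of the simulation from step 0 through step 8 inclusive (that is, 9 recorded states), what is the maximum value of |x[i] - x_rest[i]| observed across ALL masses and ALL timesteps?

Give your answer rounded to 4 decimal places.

Answer: 1.5000

Derivation:
Step 0: x=[2.0000 7.0000] v=[0.0000 0.0000]
Step 1: x=[3.5000 6.0000] v=[3.0000 -2.0000]
Step 2: x=[4.5000 5.2500] v=[2.0000 -1.5000]
Step 3: x=[3.6250 5.6250] v=[-1.7500 0.7500]
Step 4: x=[1.9375 6.5000] v=[-3.3750 1.7500]
Step 5: x=[1.5625 6.5938] v=[-0.7500 0.1875]
Step 6: x=[2.9219 5.6719] v=[2.7188 -1.8438]
Step 7: x=[4.1954 4.8750] v=[2.5469 -1.5938]
Step 8: x=[3.7110 5.2383] v=[-0.9689 0.7266]
Max displacement = 1.5000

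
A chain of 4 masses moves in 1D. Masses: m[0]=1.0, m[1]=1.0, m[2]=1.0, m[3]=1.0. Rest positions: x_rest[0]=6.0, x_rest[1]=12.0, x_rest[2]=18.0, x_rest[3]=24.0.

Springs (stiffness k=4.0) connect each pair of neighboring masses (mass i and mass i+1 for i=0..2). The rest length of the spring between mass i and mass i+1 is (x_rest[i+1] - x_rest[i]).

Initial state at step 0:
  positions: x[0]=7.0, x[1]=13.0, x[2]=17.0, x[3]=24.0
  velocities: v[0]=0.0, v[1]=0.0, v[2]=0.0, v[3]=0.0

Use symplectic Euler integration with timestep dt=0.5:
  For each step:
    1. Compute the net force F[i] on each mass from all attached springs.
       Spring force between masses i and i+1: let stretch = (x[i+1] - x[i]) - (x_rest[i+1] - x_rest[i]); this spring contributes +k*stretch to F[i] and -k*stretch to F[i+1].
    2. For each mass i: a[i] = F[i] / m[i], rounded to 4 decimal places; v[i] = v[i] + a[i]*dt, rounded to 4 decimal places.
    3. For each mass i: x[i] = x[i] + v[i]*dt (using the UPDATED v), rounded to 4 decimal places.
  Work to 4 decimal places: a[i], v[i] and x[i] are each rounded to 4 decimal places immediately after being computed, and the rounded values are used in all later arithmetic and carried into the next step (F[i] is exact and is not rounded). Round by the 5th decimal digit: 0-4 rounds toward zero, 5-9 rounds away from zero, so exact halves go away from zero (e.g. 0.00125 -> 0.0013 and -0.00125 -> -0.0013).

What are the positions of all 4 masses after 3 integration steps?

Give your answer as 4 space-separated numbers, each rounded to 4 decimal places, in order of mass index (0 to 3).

Answer: 6.0000 11.0000 19.0000 25.0000

Derivation:
Step 0: x=[7.0000 13.0000 17.0000 24.0000] v=[0.0000 0.0000 0.0000 0.0000]
Step 1: x=[7.0000 11.0000 20.0000 23.0000] v=[0.0000 -4.0000 6.0000 -2.0000]
Step 2: x=[5.0000 14.0000 17.0000 25.0000] v=[-4.0000 6.0000 -6.0000 4.0000]
Step 3: x=[6.0000 11.0000 19.0000 25.0000] v=[2.0000 -6.0000 4.0000 0.0000]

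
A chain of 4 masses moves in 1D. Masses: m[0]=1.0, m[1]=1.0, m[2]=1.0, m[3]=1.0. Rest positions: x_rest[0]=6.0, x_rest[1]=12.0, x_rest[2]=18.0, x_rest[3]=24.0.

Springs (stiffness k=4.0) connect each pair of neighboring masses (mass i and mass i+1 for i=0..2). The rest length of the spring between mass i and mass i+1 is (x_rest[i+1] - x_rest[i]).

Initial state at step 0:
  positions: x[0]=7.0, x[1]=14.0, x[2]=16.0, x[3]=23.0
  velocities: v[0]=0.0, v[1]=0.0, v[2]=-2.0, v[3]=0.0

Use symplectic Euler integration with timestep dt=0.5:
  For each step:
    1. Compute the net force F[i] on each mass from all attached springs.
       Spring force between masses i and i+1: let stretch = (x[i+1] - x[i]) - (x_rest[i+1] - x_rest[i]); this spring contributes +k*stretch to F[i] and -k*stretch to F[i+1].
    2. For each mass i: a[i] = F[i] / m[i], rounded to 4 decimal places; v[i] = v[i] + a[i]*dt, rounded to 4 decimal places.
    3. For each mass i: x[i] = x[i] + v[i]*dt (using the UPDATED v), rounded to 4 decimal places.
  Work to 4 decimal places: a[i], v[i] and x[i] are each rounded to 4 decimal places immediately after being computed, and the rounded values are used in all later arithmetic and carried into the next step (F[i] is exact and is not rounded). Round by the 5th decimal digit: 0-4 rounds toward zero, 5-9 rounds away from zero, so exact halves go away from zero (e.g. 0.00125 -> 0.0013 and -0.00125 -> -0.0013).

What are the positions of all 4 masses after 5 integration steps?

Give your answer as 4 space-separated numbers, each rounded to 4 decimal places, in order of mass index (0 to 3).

Answer: 3.0000 13.0000 14.0000 25.0000

Derivation:
Step 0: x=[7.0000 14.0000 16.0000 23.0000] v=[0.0000 0.0000 -2.0000 0.0000]
Step 1: x=[8.0000 9.0000 20.0000 22.0000] v=[2.0000 -10.0000 8.0000 -2.0000]
Step 2: x=[4.0000 14.0000 15.0000 25.0000] v=[-8.0000 10.0000 -10.0000 6.0000]
Step 3: x=[4.0000 10.0000 19.0000 24.0000] v=[0.0000 -8.0000 8.0000 -2.0000]
Step 4: x=[4.0000 9.0000 19.0000 24.0000] v=[0.0000 -2.0000 0.0000 0.0000]
Step 5: x=[3.0000 13.0000 14.0000 25.0000] v=[-2.0000 8.0000 -10.0000 2.0000]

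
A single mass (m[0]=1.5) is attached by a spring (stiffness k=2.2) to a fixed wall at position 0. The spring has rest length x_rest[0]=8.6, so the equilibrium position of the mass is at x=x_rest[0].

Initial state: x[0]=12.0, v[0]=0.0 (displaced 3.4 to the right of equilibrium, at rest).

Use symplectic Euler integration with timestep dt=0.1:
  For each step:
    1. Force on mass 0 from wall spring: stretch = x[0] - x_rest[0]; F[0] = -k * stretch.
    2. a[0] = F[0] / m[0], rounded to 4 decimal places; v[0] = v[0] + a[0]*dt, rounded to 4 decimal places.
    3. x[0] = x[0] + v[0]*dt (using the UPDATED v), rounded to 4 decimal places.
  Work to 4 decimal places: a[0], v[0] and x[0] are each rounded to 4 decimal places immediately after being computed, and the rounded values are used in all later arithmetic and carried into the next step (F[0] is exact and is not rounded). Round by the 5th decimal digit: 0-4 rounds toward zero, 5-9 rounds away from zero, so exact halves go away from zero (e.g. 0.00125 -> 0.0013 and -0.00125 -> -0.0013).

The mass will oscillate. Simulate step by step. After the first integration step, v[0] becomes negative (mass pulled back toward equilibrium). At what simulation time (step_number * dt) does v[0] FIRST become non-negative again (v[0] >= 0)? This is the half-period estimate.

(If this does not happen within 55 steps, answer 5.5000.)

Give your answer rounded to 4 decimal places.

Step 0: x=[12.0000] v=[0.0000]
Step 1: x=[11.9501] v=[-0.4987]
Step 2: x=[11.8511] v=[-0.9901]
Step 3: x=[11.7044] v=[-1.4669]
Step 4: x=[11.5122] v=[-1.9222]
Step 5: x=[11.2773] v=[-2.3493]
Step 6: x=[11.0031] v=[-2.7420]
Step 7: x=[10.6937] v=[-3.0945]
Step 8: x=[10.3535] v=[-3.4016]
Step 9: x=[9.9876] v=[-3.6588]
Step 10: x=[9.6014] v=[-3.8623]
Step 11: x=[9.2005] v=[-4.0092]
Step 12: x=[8.7908] v=[-4.0973]
Step 13: x=[8.3783] v=[-4.1253]
Step 14: x=[7.9690] v=[-4.0928]
Step 15: x=[7.5690] v=[-4.0003]
Step 16: x=[7.1841] v=[-3.8491]
Step 17: x=[6.8200] v=[-3.6414]
Step 18: x=[6.4820] v=[-3.3803]
Step 19: x=[6.1750] v=[-3.0697]
Step 20: x=[5.9036] v=[-2.7140]
Step 21: x=[5.6718] v=[-2.3185]
Step 22: x=[5.4829] v=[-1.8890]
Step 23: x=[5.3397] v=[-1.4318]
Step 24: x=[5.2443] v=[-0.9536]
Step 25: x=[5.1982] v=[-0.4614]
Step 26: x=[5.2020] v=[0.0375]
First v>=0 after going negative at step 26, time=2.6000

Answer: 2.6000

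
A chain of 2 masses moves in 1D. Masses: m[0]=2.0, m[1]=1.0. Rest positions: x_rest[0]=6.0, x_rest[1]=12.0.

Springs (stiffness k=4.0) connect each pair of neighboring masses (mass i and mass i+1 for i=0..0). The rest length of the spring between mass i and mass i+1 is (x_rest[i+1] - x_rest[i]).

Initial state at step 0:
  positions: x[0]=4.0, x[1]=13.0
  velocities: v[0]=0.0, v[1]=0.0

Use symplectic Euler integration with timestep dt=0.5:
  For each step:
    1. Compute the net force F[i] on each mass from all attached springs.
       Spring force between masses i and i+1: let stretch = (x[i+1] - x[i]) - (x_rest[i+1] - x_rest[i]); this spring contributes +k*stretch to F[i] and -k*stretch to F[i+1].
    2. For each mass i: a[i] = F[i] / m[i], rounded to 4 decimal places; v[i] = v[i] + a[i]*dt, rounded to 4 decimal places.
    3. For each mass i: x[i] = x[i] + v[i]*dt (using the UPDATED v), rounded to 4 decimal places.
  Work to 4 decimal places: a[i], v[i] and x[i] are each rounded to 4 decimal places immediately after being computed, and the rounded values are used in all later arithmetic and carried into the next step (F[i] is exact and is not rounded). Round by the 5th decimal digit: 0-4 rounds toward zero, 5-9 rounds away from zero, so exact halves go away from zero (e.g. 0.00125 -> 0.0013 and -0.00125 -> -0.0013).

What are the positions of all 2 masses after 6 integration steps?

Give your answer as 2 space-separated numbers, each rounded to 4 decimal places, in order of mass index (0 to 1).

Answer: 5.8282 9.3438

Derivation:
Step 0: x=[4.0000 13.0000] v=[0.0000 0.0000]
Step 1: x=[5.5000 10.0000] v=[3.0000 -6.0000]
Step 2: x=[6.2500 8.5000] v=[1.5000 -3.0000]
Step 3: x=[5.1250 10.7500] v=[-2.2500 4.5000]
Step 4: x=[3.8125 13.3750] v=[-2.6250 5.2500]
Step 5: x=[4.2813 12.4375] v=[0.9375 -1.8750]
Step 6: x=[5.8282 9.3438] v=[3.0937 -6.1874]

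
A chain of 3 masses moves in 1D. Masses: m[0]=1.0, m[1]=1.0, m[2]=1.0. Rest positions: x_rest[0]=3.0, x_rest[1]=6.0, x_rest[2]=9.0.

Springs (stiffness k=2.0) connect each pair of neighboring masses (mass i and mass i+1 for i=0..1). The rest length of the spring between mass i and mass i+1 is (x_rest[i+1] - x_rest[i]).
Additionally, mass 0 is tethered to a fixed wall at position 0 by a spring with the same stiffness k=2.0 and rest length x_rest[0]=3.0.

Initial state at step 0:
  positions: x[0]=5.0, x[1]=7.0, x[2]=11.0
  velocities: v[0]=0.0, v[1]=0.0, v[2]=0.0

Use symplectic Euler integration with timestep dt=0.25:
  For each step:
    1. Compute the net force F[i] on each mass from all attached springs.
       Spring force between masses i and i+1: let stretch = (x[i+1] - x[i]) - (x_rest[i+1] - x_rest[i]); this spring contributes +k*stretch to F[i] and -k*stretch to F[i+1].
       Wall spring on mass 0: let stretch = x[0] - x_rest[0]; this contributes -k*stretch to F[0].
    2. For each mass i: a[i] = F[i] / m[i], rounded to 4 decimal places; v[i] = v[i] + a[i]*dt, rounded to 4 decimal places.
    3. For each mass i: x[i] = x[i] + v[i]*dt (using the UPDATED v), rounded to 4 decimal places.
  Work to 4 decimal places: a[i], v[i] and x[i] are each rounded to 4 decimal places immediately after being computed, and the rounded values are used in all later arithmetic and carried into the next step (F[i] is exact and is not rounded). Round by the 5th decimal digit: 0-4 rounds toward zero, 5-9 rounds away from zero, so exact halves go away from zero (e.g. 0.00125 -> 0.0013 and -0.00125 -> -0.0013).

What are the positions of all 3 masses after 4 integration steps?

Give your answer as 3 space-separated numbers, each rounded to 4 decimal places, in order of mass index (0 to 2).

Step 0: x=[5.0000 7.0000 11.0000] v=[0.0000 0.0000 0.0000]
Step 1: x=[4.6250 7.2500 10.8750] v=[-1.5000 1.0000 -0.5000]
Step 2: x=[4.0000 7.6250 10.6719] v=[-2.5000 1.5000 -0.8125]
Step 3: x=[3.3281 7.9278 10.4629] v=[-2.6875 1.2110 -0.8360]
Step 4: x=[2.8152 7.9725 10.3120] v=[-2.0517 0.1787 -0.6036]

Answer: 2.8152 7.9725 10.3120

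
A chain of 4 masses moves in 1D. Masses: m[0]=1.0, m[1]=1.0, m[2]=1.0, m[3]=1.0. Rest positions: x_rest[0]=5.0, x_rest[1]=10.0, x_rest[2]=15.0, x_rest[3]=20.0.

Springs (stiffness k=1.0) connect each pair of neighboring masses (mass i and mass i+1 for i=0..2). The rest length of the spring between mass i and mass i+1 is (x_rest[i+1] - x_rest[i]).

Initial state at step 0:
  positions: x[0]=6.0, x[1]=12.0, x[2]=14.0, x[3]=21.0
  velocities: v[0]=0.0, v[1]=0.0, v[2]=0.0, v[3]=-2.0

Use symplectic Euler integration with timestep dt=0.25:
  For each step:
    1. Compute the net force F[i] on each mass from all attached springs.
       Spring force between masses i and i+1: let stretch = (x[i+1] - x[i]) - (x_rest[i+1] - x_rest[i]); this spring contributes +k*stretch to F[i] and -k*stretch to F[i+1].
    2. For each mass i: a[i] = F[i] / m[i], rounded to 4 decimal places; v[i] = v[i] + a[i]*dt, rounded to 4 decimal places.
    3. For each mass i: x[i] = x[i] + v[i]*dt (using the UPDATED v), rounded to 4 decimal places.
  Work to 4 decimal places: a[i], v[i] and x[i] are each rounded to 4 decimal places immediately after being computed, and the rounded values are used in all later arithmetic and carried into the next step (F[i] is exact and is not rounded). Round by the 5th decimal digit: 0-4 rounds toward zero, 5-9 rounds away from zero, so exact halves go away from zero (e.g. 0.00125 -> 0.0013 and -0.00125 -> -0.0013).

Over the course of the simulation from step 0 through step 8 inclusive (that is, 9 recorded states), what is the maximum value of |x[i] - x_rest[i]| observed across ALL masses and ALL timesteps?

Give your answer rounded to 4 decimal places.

Step 0: x=[6.0000 12.0000 14.0000 21.0000] v=[0.0000 0.0000 0.0000 -2.0000]
Step 1: x=[6.0625 11.7500 14.3125 20.3750] v=[0.2500 -1.0000 1.2500 -2.5000]
Step 2: x=[6.1680 11.3047 14.8438 19.6836] v=[0.4219 -1.7813 2.1250 -2.7656]
Step 3: x=[6.2820 10.7595 15.4564 19.0022] v=[0.4561 -2.1807 2.4502 -2.7256]
Step 4: x=[6.3634 10.2280 15.9970 18.4117] v=[0.3255 -2.1259 2.1624 -2.3621]
Step 5: x=[6.3738 9.8156 16.3280 17.9828] v=[0.0417 -1.6498 1.3238 -1.7158]
Step 6: x=[6.2868 9.5951 16.3554 17.7629] v=[-0.3479 -0.8822 0.1094 -0.8795]
Step 7: x=[6.0941 9.5903 16.0482 17.7676] v=[-0.7708 -0.0192 -1.2288 0.0186]
Step 8: x=[5.8074 9.7706 15.4449 17.9773] v=[-1.1468 0.7212 -2.4134 0.8388]
Max displacement = 2.2371

Answer: 2.2371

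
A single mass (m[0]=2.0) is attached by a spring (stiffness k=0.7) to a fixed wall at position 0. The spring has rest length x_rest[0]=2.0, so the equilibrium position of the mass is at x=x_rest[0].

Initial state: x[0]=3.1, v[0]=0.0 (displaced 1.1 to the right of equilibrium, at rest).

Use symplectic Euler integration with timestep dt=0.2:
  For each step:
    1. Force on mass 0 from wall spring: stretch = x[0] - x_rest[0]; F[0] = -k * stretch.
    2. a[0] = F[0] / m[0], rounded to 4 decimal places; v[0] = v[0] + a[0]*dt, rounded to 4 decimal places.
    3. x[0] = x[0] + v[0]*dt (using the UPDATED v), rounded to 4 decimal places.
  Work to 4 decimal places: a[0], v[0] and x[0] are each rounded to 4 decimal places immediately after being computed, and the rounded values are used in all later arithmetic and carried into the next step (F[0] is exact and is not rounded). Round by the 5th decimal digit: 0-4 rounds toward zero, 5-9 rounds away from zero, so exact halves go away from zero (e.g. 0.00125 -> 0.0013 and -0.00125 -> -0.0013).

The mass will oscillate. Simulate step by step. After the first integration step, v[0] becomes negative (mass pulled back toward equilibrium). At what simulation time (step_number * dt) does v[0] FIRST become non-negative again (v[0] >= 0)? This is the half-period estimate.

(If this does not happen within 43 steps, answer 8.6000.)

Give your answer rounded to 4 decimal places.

Step 0: x=[3.1000] v=[0.0000]
Step 1: x=[3.0846] v=[-0.0770]
Step 2: x=[3.0540] v=[-0.1529]
Step 3: x=[3.0087] v=[-0.2267]
Step 4: x=[2.9492] v=[-0.2973]
Step 5: x=[2.8765] v=[-0.3637]
Step 6: x=[2.7915] v=[-0.4251]
Step 7: x=[2.6954] v=[-0.4805]
Step 8: x=[2.5896] v=[-0.5292]
Step 9: x=[2.4755] v=[-0.5705]
Step 10: x=[2.3547] v=[-0.6038]
Step 11: x=[2.2290] v=[-0.6286]
Step 12: x=[2.1001] v=[-0.6446]
Step 13: x=[1.9698] v=[-0.6516]
Step 14: x=[1.8399] v=[-0.6495]
Step 15: x=[1.7122] v=[-0.6383]
Step 16: x=[1.5886] v=[-0.6182]
Step 17: x=[1.4707] v=[-0.5894]
Step 18: x=[1.3602] v=[-0.5523]
Step 19: x=[1.2587] v=[-0.5075]
Step 20: x=[1.1676] v=[-0.4556]
Step 21: x=[1.0881] v=[-0.3973]
Step 22: x=[1.0214] v=[-0.3335]
Step 23: x=[0.9684] v=[-0.2650]
Step 24: x=[0.9298] v=[-0.1928]
Step 25: x=[0.9062] v=[-0.1179]
Step 26: x=[0.8979] v=[-0.0413]
Step 27: x=[0.9051] v=[0.0358]
First v>=0 after going negative at step 27, time=5.4000

Answer: 5.4000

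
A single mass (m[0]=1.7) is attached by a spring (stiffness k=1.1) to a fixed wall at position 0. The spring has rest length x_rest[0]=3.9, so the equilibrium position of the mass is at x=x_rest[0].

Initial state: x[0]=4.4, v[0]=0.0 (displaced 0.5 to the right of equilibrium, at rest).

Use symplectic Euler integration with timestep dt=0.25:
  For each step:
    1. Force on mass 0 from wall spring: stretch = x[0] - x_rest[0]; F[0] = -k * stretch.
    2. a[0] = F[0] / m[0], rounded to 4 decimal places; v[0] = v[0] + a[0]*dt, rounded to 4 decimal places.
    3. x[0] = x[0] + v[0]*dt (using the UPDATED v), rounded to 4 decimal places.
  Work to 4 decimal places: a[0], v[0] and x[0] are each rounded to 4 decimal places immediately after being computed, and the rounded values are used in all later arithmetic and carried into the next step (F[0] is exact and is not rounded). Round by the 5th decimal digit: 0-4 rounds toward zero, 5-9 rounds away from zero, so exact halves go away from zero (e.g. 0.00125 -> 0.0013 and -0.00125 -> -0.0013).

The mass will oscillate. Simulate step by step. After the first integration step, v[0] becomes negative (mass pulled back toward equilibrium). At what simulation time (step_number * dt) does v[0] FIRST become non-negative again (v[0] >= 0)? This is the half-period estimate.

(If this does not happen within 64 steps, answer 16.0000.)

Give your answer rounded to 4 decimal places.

Step 0: x=[4.4000] v=[0.0000]
Step 1: x=[4.3798] v=[-0.0809]
Step 2: x=[4.3402] v=[-0.1585]
Step 3: x=[4.2828] v=[-0.2297]
Step 4: x=[4.2099] v=[-0.2916]
Step 5: x=[4.1245] v=[-0.3417]
Step 6: x=[4.0300] v=[-0.3780]
Step 7: x=[3.9303] v=[-0.3990]
Step 8: x=[3.8293] v=[-0.4039]
Step 9: x=[3.7312] v=[-0.3925]
Step 10: x=[3.6399] v=[-0.3652]
Step 11: x=[3.5591] v=[-0.3231]
Step 12: x=[3.4921] v=[-0.2680]
Step 13: x=[3.4416] v=[-0.2020]
Step 14: x=[3.4096] v=[-0.1279]
Step 15: x=[3.3975] v=[-0.0486]
Step 16: x=[3.4057] v=[0.0327]
First v>=0 after going negative at step 16, time=4.0000

Answer: 4.0000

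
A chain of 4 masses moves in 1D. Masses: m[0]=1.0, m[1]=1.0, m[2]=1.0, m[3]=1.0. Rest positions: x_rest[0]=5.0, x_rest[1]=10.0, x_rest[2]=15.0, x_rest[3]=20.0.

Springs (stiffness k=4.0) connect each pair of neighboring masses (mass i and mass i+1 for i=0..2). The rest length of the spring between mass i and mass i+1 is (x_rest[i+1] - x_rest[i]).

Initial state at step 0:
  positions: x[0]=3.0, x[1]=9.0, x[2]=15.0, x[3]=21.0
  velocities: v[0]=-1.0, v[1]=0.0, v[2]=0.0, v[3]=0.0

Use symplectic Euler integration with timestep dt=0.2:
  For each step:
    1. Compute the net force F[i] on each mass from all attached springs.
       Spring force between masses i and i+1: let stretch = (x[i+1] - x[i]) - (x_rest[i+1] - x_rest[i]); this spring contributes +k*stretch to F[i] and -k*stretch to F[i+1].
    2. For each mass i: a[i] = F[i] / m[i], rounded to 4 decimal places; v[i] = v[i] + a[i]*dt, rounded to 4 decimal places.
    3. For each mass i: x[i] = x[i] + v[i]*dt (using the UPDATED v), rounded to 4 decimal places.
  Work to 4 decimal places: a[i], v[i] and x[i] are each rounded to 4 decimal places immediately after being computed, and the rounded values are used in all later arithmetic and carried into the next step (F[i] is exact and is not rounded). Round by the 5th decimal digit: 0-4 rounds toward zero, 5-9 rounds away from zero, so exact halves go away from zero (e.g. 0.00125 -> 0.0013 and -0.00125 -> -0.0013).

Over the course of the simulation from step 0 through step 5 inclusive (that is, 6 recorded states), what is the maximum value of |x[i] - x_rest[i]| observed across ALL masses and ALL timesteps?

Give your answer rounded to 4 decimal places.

Answer: 2.0400

Derivation:
Step 0: x=[3.0000 9.0000 15.0000 21.0000] v=[-1.0000 0.0000 0.0000 0.0000]
Step 1: x=[2.9600 9.0000 15.0000 20.8400] v=[-0.2000 0.0000 0.0000 -0.8000]
Step 2: x=[3.0864 8.9936 14.9744 20.5456] v=[0.6320 -0.0320 -0.1280 -1.4720]
Step 3: x=[3.3580 8.9990 14.8833 20.1598] v=[1.3578 0.0269 -0.4557 -1.9290]
Step 4: x=[3.7321 9.0433 14.6949 19.7298] v=[1.8706 0.2215 -0.9419 -2.1502]
Step 5: x=[4.1560 9.1421 14.4078 19.2942] v=[2.1196 0.4938 -1.4353 -2.1781]
Max displacement = 2.0400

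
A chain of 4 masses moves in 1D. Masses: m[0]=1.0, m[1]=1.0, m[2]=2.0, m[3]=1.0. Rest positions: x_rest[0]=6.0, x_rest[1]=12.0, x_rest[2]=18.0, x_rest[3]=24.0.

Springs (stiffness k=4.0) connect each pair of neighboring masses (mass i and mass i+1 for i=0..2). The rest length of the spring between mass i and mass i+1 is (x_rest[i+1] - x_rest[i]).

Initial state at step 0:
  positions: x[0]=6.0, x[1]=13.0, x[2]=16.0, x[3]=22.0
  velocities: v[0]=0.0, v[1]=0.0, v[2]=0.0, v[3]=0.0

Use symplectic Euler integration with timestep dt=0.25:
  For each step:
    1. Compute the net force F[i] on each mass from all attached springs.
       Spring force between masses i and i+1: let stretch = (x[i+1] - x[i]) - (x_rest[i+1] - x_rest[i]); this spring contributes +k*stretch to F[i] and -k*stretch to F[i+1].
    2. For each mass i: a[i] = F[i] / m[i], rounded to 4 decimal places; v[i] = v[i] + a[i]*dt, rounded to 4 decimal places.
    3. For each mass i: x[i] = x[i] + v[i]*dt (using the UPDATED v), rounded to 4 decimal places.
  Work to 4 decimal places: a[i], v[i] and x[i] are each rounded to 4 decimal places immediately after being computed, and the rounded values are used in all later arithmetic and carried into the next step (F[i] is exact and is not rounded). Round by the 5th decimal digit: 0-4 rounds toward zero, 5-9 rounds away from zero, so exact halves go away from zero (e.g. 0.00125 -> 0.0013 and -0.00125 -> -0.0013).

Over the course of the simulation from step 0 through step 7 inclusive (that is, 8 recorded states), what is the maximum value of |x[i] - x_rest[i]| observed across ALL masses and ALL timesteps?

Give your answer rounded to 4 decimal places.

Step 0: x=[6.0000 13.0000 16.0000 22.0000] v=[0.0000 0.0000 0.0000 0.0000]
Step 1: x=[6.2500 12.0000 16.3750 22.0000] v=[1.0000 -4.0000 1.5000 0.0000]
Step 2: x=[6.4375 10.6563 16.9063 22.0938] v=[0.7500 -5.3750 2.1250 0.3750]
Step 3: x=[6.1797 9.8204 17.3048 22.3907] v=[-1.0312 -3.3438 1.5938 1.1875]
Step 4: x=[5.3321 9.9454 17.4035 22.9161] v=[-3.3905 0.4999 0.3946 2.1016]
Step 5: x=[4.1378 10.7816 17.2590 23.5634] v=[-4.7772 3.3447 -0.5782 2.5890]
Step 6: x=[3.1045 11.5762 17.0928 24.1346] v=[-4.1334 3.1783 -0.6647 2.2846]
Step 7: x=[2.6891 11.6320 17.1173 24.4453] v=[-1.6617 0.2232 0.0979 1.2428]
Max displacement = 3.3109

Answer: 3.3109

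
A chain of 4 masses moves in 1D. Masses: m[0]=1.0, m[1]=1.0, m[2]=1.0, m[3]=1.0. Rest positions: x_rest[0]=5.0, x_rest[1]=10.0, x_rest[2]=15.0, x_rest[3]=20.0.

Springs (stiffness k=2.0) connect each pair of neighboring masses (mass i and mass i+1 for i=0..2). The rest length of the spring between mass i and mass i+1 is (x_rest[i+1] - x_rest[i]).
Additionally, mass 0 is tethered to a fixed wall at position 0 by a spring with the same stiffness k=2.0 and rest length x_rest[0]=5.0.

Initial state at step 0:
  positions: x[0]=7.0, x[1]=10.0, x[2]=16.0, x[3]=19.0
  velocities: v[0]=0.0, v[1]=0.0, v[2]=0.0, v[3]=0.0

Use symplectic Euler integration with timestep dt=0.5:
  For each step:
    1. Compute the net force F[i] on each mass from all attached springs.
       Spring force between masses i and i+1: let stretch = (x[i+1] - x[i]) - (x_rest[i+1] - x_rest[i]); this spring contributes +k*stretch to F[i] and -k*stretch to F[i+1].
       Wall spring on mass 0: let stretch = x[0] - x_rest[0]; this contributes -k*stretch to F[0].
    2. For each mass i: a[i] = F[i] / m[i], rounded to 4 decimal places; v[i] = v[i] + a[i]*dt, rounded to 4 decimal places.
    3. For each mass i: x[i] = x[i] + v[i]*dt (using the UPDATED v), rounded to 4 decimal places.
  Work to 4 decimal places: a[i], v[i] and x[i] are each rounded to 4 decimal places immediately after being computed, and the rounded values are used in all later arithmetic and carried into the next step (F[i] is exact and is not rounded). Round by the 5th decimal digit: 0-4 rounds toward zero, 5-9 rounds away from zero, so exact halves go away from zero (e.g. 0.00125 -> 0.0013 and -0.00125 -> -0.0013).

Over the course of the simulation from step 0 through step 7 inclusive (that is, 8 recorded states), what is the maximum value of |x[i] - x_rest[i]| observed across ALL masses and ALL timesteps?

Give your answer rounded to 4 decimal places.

Answer: 2.4375

Derivation:
Step 0: x=[7.0000 10.0000 16.0000 19.0000] v=[0.0000 0.0000 0.0000 0.0000]
Step 1: x=[5.0000 11.5000 14.5000 20.0000] v=[-4.0000 3.0000 -3.0000 2.0000]
Step 2: x=[3.7500 11.2500 14.2500 20.7500] v=[-2.5000 -0.5000 -0.5000 1.5000]
Step 3: x=[4.3750 8.7500 15.7500 20.7500] v=[1.2500 -5.0000 3.0000 0.0000]
Step 4: x=[5.0000 7.5625 16.2500 20.7500] v=[1.2500 -2.3750 1.0000 0.0000]
Step 5: x=[4.4063 9.4375 14.6563 21.0000] v=[-1.1875 3.7500 -3.1875 0.5000]
Step 6: x=[4.1250 11.4063 13.6250 20.5782] v=[-0.5626 3.9376 -2.0626 -0.8437]
Step 7: x=[5.4219 10.8438 14.9610 19.1798] v=[2.5937 -1.1250 2.6719 -2.7969]
Max displacement = 2.4375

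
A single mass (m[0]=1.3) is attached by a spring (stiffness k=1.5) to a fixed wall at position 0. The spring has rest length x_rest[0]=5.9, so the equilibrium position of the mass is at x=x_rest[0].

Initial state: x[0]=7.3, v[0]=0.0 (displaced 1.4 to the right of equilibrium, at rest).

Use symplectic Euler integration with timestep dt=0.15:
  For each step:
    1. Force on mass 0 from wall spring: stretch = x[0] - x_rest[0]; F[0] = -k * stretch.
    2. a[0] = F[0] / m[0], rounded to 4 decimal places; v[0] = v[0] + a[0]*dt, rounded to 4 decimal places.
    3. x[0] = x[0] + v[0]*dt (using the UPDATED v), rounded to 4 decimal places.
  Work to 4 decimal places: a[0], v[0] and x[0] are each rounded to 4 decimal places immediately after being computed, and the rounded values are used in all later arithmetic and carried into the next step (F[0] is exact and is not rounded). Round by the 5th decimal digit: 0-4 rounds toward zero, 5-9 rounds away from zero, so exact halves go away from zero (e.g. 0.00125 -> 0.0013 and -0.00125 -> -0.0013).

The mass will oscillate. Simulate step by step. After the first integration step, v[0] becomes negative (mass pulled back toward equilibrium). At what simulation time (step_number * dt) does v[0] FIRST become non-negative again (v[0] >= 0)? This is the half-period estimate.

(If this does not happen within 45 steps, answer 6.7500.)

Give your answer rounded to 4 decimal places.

Step 0: x=[7.3000] v=[0.0000]
Step 1: x=[7.2637] v=[-0.2423]
Step 2: x=[7.1920] v=[-0.4783]
Step 3: x=[7.0867] v=[-0.7019]
Step 4: x=[6.9506] v=[-0.9073]
Step 5: x=[6.7872] v=[-1.0891]
Step 6: x=[6.6008] v=[-1.2427]
Step 7: x=[6.3962] v=[-1.3640]
Step 8: x=[6.1787] v=[-1.4499]
Step 9: x=[5.9540] v=[-1.4981]
Step 10: x=[5.7279] v=[-1.5074]
Step 11: x=[5.5063] v=[-1.4776]
Step 12: x=[5.2949] v=[-1.4095]
Step 13: x=[5.0992] v=[-1.3048]
Step 14: x=[4.9243] v=[-1.1662]
Step 15: x=[4.7747] v=[-0.9973]
Step 16: x=[4.6543] v=[-0.8025]
Step 17: x=[4.5663] v=[-0.5869]
Step 18: x=[4.5129] v=[-0.3561]
Step 19: x=[4.4955] v=[-0.1160]
Step 20: x=[4.5146] v=[0.1271]
First v>=0 after going negative at step 20, time=3.0000

Answer: 3.0000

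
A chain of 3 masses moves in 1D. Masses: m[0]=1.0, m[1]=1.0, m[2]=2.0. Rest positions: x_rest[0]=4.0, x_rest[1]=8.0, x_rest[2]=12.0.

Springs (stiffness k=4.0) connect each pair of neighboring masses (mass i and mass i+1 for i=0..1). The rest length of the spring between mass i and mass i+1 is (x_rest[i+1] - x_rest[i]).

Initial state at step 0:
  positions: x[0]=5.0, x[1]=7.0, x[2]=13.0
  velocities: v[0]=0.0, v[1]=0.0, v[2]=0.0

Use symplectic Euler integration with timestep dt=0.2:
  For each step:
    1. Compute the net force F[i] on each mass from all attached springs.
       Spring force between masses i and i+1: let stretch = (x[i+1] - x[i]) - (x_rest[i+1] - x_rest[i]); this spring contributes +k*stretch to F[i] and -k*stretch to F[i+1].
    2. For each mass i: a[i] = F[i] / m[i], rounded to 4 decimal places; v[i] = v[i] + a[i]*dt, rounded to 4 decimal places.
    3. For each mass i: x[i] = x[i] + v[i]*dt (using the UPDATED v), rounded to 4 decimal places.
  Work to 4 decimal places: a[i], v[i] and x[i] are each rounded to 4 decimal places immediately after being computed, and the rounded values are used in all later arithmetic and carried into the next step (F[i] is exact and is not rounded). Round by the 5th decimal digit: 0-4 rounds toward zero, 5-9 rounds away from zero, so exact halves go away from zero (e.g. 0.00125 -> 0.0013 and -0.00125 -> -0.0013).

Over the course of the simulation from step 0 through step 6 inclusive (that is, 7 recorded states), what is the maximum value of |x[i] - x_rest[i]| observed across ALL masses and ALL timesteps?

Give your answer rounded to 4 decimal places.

Answer: 1.9949

Derivation:
Step 0: x=[5.0000 7.0000 13.0000] v=[0.0000 0.0000 0.0000]
Step 1: x=[4.6800 7.6400 12.8400] v=[-1.6000 3.2000 -0.8000]
Step 2: x=[4.1936 8.6384 12.5840] v=[-2.4320 4.9920 -1.2800]
Step 3: x=[3.7784 9.5569 12.3324] v=[-2.0762 4.5926 -1.2582]
Step 4: x=[3.6477 9.9949 12.1787] v=[-0.6534 2.1902 -0.7684]
Step 5: x=[3.8926 9.7668 12.1703] v=[1.2244 -1.1405 -0.0419]
Step 6: x=[4.4374 8.9834 12.2896] v=[2.7238 -3.9171 0.5967]
Max displacement = 1.9949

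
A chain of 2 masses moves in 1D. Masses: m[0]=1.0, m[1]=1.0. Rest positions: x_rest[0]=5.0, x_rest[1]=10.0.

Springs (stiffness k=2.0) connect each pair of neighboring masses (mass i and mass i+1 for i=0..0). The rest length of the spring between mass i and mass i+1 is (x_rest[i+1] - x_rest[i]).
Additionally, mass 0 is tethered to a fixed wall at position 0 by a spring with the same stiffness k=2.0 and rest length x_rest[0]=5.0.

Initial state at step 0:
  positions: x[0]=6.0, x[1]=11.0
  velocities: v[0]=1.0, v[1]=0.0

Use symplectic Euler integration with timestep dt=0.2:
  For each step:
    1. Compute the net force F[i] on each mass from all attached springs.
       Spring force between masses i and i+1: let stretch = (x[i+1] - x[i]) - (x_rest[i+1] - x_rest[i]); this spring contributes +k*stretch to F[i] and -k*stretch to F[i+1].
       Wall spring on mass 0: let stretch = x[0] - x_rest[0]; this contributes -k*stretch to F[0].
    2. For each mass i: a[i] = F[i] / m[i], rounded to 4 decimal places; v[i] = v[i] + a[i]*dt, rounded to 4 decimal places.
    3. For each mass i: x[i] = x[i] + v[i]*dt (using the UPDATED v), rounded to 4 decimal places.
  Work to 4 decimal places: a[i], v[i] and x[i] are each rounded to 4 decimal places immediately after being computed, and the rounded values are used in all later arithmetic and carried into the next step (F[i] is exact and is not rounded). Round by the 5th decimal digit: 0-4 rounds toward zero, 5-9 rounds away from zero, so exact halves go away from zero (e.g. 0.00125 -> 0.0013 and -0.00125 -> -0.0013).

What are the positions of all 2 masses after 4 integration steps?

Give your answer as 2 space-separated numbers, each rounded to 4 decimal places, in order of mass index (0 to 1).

Answer: 5.8916 11.0522

Derivation:
Step 0: x=[6.0000 11.0000] v=[1.0000 0.0000]
Step 1: x=[6.1200 11.0000] v=[0.6000 0.0000]
Step 2: x=[6.1408 11.0096] v=[0.1040 0.0480]
Step 3: x=[6.0598 11.0297] v=[-0.4048 0.1005]
Step 4: x=[5.8916 11.0522] v=[-0.8408 0.1125]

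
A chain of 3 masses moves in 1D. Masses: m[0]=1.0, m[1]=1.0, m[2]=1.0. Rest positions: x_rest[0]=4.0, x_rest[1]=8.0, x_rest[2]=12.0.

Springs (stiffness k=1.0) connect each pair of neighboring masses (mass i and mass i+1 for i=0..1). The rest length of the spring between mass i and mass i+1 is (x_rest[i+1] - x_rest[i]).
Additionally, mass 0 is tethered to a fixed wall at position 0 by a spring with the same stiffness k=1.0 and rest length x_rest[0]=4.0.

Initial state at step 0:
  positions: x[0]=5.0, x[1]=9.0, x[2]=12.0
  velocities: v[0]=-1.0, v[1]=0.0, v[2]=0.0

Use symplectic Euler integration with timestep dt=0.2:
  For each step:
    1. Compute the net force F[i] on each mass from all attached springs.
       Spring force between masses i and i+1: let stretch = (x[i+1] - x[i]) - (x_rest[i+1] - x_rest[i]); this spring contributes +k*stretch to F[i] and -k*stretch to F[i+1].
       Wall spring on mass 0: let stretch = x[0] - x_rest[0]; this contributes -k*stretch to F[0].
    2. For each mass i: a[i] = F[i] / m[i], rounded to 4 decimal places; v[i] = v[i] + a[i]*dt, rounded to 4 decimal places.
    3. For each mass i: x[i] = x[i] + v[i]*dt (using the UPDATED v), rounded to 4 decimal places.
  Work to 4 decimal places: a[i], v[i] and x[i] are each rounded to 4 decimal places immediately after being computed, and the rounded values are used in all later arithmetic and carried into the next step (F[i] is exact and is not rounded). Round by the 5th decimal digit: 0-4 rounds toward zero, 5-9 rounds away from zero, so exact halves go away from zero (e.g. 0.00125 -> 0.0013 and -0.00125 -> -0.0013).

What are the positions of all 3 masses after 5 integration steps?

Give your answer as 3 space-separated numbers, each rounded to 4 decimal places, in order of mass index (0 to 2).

Answer: 3.7437 8.3688 12.4887

Derivation:
Step 0: x=[5.0000 9.0000 12.0000] v=[-1.0000 0.0000 0.0000]
Step 1: x=[4.7600 8.9600 12.0400] v=[-1.2000 -0.2000 0.2000]
Step 2: x=[4.4976 8.8752 12.1168] v=[-1.3120 -0.4240 0.3840]
Step 3: x=[4.2304 8.7450 12.2239] v=[-1.3360 -0.6512 0.5357]
Step 4: x=[3.9746 8.5733 12.3519] v=[-1.2792 -0.8583 0.6399]
Step 5: x=[3.7437 8.3688 12.4887] v=[-1.1544 -1.0223 0.6842]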